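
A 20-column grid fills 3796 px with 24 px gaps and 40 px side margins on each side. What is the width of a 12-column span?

2220 px

Inside the margins: 3796 − 80 = 3716 px.
Subtracting 19 gaps of 24 leaves 3260 for 20 columns, so c = 163 px.
Span of 12: 12·163 + 11·24 = 1956 + 264 = 2220 px.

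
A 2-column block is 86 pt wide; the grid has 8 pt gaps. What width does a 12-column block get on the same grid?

Subtracting 1 gap of 8 leaves 78 for 2 columns, so c = 39 pt.
12 columns plus 11 gaps: 468 + 88 = 556 pt.

556 pt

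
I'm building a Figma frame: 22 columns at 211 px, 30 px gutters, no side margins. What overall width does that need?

5272 px

Total width: 22·211 + 21·30 = 5272 px.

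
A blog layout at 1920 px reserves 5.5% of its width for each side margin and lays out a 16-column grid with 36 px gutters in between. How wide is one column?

73.05 px

1920 × (1 − 2·5.5%) = 1920 × 89% = 1708.8 px for the columns.
16c + 15·36 = 1708.8 → 16c = 1168.8 → c = 73.05 px.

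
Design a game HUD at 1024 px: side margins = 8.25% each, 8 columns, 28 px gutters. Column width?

82.38 px

1024 × (1 − 2·8.25%) = 1024 × 83.5% = 855.04 px for the columns.
855.04 − 7·28 = 659.04; ÷8 gives c = 82.38 px.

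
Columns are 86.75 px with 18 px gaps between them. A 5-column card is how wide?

505.75 px

5-column span = 5·86.75 + 4·18 = 505.75 px.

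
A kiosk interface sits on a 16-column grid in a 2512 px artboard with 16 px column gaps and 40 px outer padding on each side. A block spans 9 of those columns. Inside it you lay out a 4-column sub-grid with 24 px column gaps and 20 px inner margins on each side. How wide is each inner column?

Outer content = 2512 − 2·40 = 2432 px.
16c + 15·16 = 2432 → 16c = 2192 → c = 137 px.
9 columns plus 8 column gaps: 1233 + 128 = 1361 px.
Inner content = 1361 − 2·20 = 1321 px.
4 columns + 3 column gaps: 4d + 3·24 = 1321.
4d = 1321 − 72 = 1249, so d = 312.25 px.

312.25 px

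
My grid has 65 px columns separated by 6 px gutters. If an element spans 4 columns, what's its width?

278 px

4-column span = 4·65 + 3·6 = 278 px.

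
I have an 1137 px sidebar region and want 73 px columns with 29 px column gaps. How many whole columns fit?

Each extra column adds 73 + 29 = 102 px.
(1137 + 29) / 102 = 11.43, so 11 columns fit.

11 columns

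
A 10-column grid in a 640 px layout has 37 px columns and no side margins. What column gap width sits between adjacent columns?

10 columns take 10·37 = 370 px; remaining 270 splits into 9 column gaps.
g = 270 / 9 = 30 px.

30 px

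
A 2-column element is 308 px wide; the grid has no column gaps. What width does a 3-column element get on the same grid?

With no column gaps, each column is 308/2 = 154 px.
3-column span = 3·154 = 462 px.

462 px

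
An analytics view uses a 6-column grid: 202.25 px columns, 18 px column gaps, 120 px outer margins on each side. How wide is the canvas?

Adding margins, columns and gutters: 240 + 1213.5 + 90 = 1543.5 px.

1543.5 px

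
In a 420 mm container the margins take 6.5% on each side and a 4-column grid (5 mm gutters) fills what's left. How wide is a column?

87.6 mm

Margins: 6.5% × 420 = 27.3 mm each, so content = 420 − 54.6 = 365.4 mm.
4c + 3·5 = 365.4 → 4c = 350.4 → c = 87.6 mm.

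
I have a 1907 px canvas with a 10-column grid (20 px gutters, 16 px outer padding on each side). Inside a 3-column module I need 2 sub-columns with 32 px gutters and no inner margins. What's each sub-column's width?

Inside the margins: 1907 − 32 = 1875 px.
1875 − 9·20 = 1695; ÷10 gives c = 169.5 px.
Span of 3: 3·169.5 + 2·20 = 508.5 + 40 = 548.5 px.
548.5 − 1·32 = 516.5; ÷2 gives d = 258.25 px.

258.25 px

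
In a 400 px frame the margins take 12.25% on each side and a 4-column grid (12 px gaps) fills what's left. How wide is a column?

Margins: 12.25% × 400 = 49 px each, so content = 400 − 98 = 302 px.
Subtracting 3 gaps of 12 leaves 266 for 4 columns, so c = 66.5 px.

66.5 px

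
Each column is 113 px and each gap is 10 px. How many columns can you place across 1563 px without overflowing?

12 columns

k columns need k·113 + (k−1)·10 = k·123 − 10.
k·123 − 10 ≤ 1563 → k ≤ 1573 / 123 ≈ 12.79, so k = 12.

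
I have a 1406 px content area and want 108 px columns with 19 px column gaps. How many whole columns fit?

Each extra column adds 108 + 19 = 127 px.
(1406 + 19) / 127 = 11.22, so 11 columns fit.

11 columns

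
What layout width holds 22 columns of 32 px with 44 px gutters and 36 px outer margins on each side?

1700 px

Total width: 2·36 + 22·32 + 21·44 = 1700 px.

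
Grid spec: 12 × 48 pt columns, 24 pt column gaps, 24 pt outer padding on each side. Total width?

888 pt

Adding margins, columns and gutters: 48 + 576 + 264 = 888 pt.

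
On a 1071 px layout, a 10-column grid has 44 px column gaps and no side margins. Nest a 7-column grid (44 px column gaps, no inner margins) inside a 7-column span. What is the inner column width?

Subtracting 9 column gaps of 44 leaves 675 for 10 columns, so c = 67.5 px.
Span of 7: 7·67.5 + 6·44 = 472.5 + 264 = 736.5 px.
7 columns + 6 column gaps: 7d + 6·44 = 736.5.
7d = 736.5 − 264 = 472.5, so d = 67.5 px.

67.5 px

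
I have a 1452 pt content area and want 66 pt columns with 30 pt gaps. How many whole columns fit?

k columns need k·66 + (k−1)·30 = k·96 − 30.
k·96 − 30 ≤ 1452 → k ≤ 1482 / 96 ≈ 15.44, so k = 15.

15 columns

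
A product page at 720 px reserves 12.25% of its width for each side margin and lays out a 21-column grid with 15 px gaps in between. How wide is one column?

Each margin = 12.25% of 720 = 88.2 px; content = 720 − 2·88.2 = 543.6 px.
21 columns + 20 gaps: 21c + 20·15 = 543.6.
21c = 543.6 − 300 = 243.6, so c = 11.6 px.

11.6 px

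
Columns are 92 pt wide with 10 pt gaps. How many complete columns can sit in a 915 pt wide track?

9 columns

9 columns: 9·92 + 8·10 = 908 pt ≤ 915.
10 columns: 1010 pt > 915. So 9.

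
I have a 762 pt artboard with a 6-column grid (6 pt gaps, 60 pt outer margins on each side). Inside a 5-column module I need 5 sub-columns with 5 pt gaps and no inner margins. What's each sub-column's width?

102.8 pt

Outer content = 762 − 2·60 = 642 pt.
Subtracting 5 gaps of 6 leaves 612 for 6 columns, so c = 102 pt.
5-column span = 5·102 + 4·6 = 534 pt.
Subtracting 4 gaps of 5 leaves 514 for 5 columns, so d = 102.8 pt.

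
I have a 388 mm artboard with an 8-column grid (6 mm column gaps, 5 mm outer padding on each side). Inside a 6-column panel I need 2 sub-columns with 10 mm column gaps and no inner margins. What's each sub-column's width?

136 mm

Inside the margins: 388 − 10 = 378 mm.
8 columns + 7 column gaps: 8c + 7·6 = 378.
8c = 378 − 42 = 336, so c = 42 mm.
6 columns plus 5 column gaps: 252 + 30 = 282 mm.
2 columns + 1 column gap: 2d + 1·10 = 282.
2d = 282 − 10 = 272, so d = 136 mm.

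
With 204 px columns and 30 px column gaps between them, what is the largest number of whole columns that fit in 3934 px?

16 columns: 16·204 + 15·30 = 3714 px ≤ 3934.
17 columns: 3948 px > 3934. So 16.

16 columns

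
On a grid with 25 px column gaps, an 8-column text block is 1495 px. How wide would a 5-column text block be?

8 columns + 7 column gaps: 8c + 7·25 = 1495.
8c = 1495 − 175 = 1320, so c = 165 px.
Span of 5: 5·165 + 4·25 = 825 + 100 = 925 px.

925 px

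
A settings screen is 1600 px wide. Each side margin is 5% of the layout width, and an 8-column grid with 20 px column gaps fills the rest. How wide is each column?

162.5 px

1600 × (1 − 2·5%) = 1600 × 90% = 1440 px for the columns.
Subtracting 7 column gaps of 20 leaves 1300 for 8 columns, so c = 162.5 px.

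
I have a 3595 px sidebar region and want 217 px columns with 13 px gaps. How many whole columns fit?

Each extra column adds 217 + 13 = 230 px.
(3595 + 13) / 230 = 15.69, so 15 columns fit.

15 columns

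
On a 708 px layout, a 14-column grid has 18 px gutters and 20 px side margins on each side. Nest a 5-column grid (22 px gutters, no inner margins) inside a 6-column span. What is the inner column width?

Outer content = 708 − 2·20 = 668 px.
14c + 13·18 = 668 → 14c = 434 → c = 31 px.
6-column span = 6·31 + 5·18 = 276 px.
Subtracting 4 gutters of 22 leaves 188 for 5 columns, so d = 37.6 px.

37.6 px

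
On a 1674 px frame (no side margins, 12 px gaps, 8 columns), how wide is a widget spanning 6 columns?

8c + 7·12 = 1674 → 8c = 1590 → c = 198.75 px.
6 columns plus 5 gaps: 1192.5 + 60 = 1252.5 px.

1252.5 px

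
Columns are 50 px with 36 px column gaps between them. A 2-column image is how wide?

Span of 2: 2·50 + 1·36 = 100 + 36 = 136 px.

136 px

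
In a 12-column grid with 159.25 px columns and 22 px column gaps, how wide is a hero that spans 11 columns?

1971.75 px

Span of 11: 11·159.25 + 10·22 = 1751.75 + 220 = 1971.75 px.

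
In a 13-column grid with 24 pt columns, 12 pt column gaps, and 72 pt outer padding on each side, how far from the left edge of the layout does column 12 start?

468 pt

Each column+gutter stride is 36 pt; 11 of them past the 72 pt margin is 72 + 396 = 468 pt.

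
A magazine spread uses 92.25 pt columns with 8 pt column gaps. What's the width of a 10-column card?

10 columns plus 9 column gaps: 922.5 + 72 = 994.5 pt.

994.5 pt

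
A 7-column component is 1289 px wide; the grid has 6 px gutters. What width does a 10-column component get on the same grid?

1844 px

7 columns + 6 gutters: 7c + 6·6 = 1289.
7c = 1289 − 36 = 1253, so c = 179 px.
Span of 10: 10·179 + 9·6 = 1790 + 54 = 1844 px.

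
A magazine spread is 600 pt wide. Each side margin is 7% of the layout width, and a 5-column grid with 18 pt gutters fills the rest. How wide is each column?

88.8 pt

Margins: 7% × 600 = 42 pt each, so content = 600 − 84 = 516 pt.
Subtracting 4 gutters of 18 leaves 444 for 5 columns, so c = 88.8 pt.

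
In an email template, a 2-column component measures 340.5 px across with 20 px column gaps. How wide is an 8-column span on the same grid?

2 columns + 1 column gap: 2c + 1·20 = 340.5.
2c = 340.5 − 20 = 320.5, so c = 160.25 px.
Span of 8: 8·160.25 + 7·20 = 1282 + 140 = 1422 px.

1422 px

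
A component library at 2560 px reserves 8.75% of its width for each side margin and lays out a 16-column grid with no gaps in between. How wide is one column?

132 px

2560 × (1 − 2·8.75%) = 2560 × 82.5% = 2112 px for the columns.
With no gaps, each column is 2112/16 = 132 px.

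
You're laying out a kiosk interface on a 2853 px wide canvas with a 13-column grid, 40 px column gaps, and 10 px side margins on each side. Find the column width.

181 px

Inside the margins: 2853 − 20 = 2833 px.
2833 − 12·40 = 2353; ÷13 gives c = 181 px.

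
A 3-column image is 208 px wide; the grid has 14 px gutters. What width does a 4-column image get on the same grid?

282 px

Subtracting 2 gutters of 14 leaves 180 for 3 columns, so c = 60 px.
4 columns plus 3 gutters: 240 + 42 = 282 px.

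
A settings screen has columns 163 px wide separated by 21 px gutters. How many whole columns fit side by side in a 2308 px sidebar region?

k columns need k·163 + (k−1)·21 = k·184 − 21.
k·184 − 21 ≤ 2308 → k ≤ 2329 / 184 ≈ 12.66, so k = 12.

12 columns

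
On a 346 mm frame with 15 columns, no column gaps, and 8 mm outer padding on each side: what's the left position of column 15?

316 mm

Inside the margins: 346 − 16 = 330 mm.
15c = 330 → c = 22 mm.
Each column+gutter stride is 22 mm; 14 of them past the 8 mm margin is 8 + 308 = 316 mm.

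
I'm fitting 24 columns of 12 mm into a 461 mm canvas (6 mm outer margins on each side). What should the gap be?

Content width = 461 − 2·6 = 449 mm.
24 columns take 24·12 = 288 mm; remaining 161 splits into 23 gaps.
g = 161 / 23 = 7 mm.

7 mm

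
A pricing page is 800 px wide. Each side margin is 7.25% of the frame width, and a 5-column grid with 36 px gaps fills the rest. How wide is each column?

108 px

Margins: 7.25% × 800 = 58 px each, so content = 800 − 116 = 684 px.
Subtracting 4 gaps of 36 leaves 540 for 5 columns, so c = 108 px.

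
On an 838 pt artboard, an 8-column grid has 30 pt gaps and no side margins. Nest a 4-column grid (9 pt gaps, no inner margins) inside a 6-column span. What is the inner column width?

148.5 pt

Subtracting 7 gaps of 30 leaves 628 for 8 columns, so c = 78.5 pt.
Span of 6: 6·78.5 + 5·30 = 471 + 150 = 621 pt.
4d + 3·9 = 621 → 4d = 594 → d = 148.5 pt.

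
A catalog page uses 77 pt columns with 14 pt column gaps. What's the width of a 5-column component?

441 pt

5 columns plus 4 column gaps: 385 + 56 = 441 pt.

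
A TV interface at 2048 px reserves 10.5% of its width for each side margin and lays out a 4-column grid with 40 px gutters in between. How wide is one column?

Margins: 10.5% × 2048 = 215.04 px each, so content = 2048 − 430.08 = 1617.92 px.
Subtracting 3 gutters of 40 leaves 1497.92 for 4 columns, so c = 374.48 px.

374.48 px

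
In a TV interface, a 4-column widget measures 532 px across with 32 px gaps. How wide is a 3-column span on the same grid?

4 columns + 3 gaps: 4c + 3·32 = 532.
4c = 532 − 96 = 436, so c = 109 px.
3 columns plus 2 gaps: 327 + 64 = 391 px.

391 px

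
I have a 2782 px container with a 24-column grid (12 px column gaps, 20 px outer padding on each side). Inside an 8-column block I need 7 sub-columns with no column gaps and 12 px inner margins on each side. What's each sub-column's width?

Inside the margins: 2782 − 40 = 2742 px.
24c + 23·12 = 2742 → 24c = 2466 → c = 102.75 px.
Span of 8: 8·102.75 + 7·12 = 822 + 84 = 906 px.
Inner content = 906 − 2·12 = 882 px.
882 / 7 = 126 px per column.

126 px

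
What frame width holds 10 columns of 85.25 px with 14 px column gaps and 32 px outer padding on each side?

Total width: 2·32 + 10·85.25 + 9·14 = 1042.5 px.

1042.5 px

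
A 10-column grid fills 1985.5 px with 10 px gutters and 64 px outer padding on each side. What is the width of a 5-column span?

923.75 px

Subtract both margins: 1985.5 − 2·64 = 1857.5 px.
Subtracting 9 gutters of 10 leaves 1767.5 for 10 columns, so c = 176.75 px.
5-column span = 5·176.75 + 4·10 = 923.75 px.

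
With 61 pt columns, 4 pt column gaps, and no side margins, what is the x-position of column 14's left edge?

No margin, so column 14 starts at 13·(column + gutter) = 13·65 = 845 pt.

845 pt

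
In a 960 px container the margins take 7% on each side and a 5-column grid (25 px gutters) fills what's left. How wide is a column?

145.12 px

960 × (1 − 2·7%) = 960 × 86% = 825.6 px for the columns.
5 columns + 4 gutters: 5c + 4·25 = 825.6.
5c = 825.6 − 100 = 725.6, so c = 145.12 px.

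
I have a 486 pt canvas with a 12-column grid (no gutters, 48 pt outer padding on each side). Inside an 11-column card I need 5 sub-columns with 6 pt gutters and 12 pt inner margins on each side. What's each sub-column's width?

61.9 pt

Outer content = 486 − 2·48 = 390 pt.
390 / 12 = 32.5 pt per column.
11-column span = 11·32.5 = 357.5 pt.
Inner content = 357.5 − 2·12 = 333.5 pt.
5d + 4·6 = 333.5 → 5d = 309.5 → d = 61.9 pt.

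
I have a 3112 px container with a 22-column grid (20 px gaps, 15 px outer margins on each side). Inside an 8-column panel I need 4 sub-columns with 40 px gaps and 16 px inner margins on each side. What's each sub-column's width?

239 px

Inside the margins: 3112 − 30 = 3082 px.
22 columns + 21 gaps: 22c + 21·20 = 3082.
22c = 3082 − 420 = 2662, so c = 121 px.
Span of 8: 8·121 + 7·20 = 968 + 140 = 1108 px.
Inner content = 1108 − 2·16 = 1076 px.
4 columns + 3 gaps: 4d + 3·40 = 1076.
4d = 1076 − 120 = 956, so d = 239 px.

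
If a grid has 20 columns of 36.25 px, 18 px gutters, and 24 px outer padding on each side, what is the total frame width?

1115 px

Frame = 2·24 + 20·36.25 + 19·18 = 48 + 725 + 342 = 1115 px.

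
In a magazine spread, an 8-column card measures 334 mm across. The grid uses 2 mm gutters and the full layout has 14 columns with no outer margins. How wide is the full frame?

586 mm

8 columns + 7 gutters: 8c + 7·2 = 334.
8c = 334 − 14 = 320, so c = 40 mm.
Total width: 14·40 + 13·2 = 586 mm.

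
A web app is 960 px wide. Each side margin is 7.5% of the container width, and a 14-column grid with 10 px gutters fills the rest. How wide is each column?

960 × (1 − 2·7.5%) = 960 × 85% = 816 px for the columns.
816 − 13·10 = 686; ÷14 gives c = 49 px.

49 px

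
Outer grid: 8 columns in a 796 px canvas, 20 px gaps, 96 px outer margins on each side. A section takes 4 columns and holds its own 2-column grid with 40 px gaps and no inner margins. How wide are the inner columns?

126 px

Inside the margins: 796 − 192 = 604 px.
8 columns + 7 gaps: 8c + 7·20 = 604.
8c = 604 − 140 = 464, so c = 58 px.
4-column span = 4·58 + 3·20 = 292 px.
2 columns + 1 gap: 2d + 1·40 = 292.
2d = 292 − 40 = 252, so d = 126 px.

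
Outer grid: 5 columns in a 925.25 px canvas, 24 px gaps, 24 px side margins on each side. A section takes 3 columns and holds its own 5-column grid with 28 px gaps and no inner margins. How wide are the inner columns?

Take off 48 px of margins, leaving 877.25 px.
5 columns + 4 gaps: 5c + 4·24 = 877.25.
5c = 877.25 − 96 = 781.25, so c = 156.25 px.
Span of 3: 3·156.25 + 2·24 = 468.75 + 48 = 516.75 px.
516.75 − 4·28 = 404.75; ÷5 gives d = 80.95 px.

80.95 px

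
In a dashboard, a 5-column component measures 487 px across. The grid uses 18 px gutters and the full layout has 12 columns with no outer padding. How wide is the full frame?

1194 px

5c + 4·18 = 487 → 5c = 415 → c = 83 px.
Summing: 996 + 198 = 1194 px.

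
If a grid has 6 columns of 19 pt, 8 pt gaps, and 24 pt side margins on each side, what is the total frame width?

202 pt

Adding margins, columns and gutters: 48 + 114 + 40 = 202 pt.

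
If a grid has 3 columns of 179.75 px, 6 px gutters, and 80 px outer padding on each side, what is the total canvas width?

711.25 px

Canvas = 2·80 + 3·179.75 + 2·6 = 160 + 539.25 + 12 = 711.25 px.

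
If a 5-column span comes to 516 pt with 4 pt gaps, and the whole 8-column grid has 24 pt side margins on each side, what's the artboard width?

876 pt

516 − 4·4 = 500; ÷5 gives c = 100 pt.
Artboard = 2·24 + 8·100 + 7·4 = 48 + 800 + 28 = 876 pt.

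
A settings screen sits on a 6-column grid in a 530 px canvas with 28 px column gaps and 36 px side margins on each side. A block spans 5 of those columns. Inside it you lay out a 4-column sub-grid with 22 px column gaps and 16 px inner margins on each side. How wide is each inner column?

69.75 px

Take off 72 px of margins, leaving 458 px.
458 − 5·28 = 318; ÷6 gives c = 53 px.
5 columns plus 4 column gaps: 265 + 112 = 377 px.
Inner content = 377 − 2·16 = 345 px.
345 − 3·22 = 279; ÷4 gives d = 69.75 px.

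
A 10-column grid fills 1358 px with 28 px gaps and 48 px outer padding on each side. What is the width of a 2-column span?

230 px

Take off 96 px of margins, leaving 1262 px.
1262 − 9·28 = 1010; ÷10 gives c = 101 px.
2-column span = 2·101 + 1·28 = 230 px.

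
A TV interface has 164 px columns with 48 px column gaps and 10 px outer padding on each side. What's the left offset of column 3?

Column 3 starts at margin + 2·(column + gutter) = 10 + 2·212 = 434 px.

434 px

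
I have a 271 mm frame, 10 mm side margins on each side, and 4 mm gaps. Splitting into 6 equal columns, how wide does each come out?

Subtract both margins: 271 − 2·10 = 251 mm.
6 columns + 5 gaps: 6c + 5·4 = 251.
6c = 251 − 20 = 231, so c = 38.5 mm.

38.5 mm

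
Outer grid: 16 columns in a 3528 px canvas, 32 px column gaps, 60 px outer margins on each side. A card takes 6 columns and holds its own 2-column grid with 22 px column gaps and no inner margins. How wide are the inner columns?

Subtract both margins: 3528 − 2·60 = 3408 px.
16c + 15·32 = 3408 → 16c = 2928 → c = 183 px.
Span of 6: 6·183 + 5·32 = 1098 + 160 = 1258 px.
2 columns + 1 column gap: 2d + 1·22 = 1258.
2d = 1258 − 22 = 1236, so d = 618 px.

618 px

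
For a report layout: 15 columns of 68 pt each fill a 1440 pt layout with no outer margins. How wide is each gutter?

30 pt

15 columns take 15·68 = 1020 pt; remaining 420 splits into 14 gutters.
g = 420 / 14 = 30 pt.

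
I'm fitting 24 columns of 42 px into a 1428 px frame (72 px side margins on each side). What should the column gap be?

12 px

Take off 144 px of margins, leaving 1284 px.
24·42 + 23g = 1284 → 23g = 276 → g = 12 px.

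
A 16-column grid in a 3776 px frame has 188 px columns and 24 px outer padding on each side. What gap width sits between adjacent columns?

48 px

Subtract both margins: 3776 − 2·24 = 3728 px.
Columns use 3008 px, leaving 720 px across 15 gaps = 48 px each.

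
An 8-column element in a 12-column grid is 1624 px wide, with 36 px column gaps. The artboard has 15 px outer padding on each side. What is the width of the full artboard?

8c + 7·36 = 1624 → 8c = 1372 → c = 171.5 px.
Artboard = 2·15 + 12·171.5 + 11·36 = 30 + 2058 + 396 = 2484 px.

2484 px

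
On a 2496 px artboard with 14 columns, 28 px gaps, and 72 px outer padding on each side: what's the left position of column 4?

Inside the margins: 2496 − 144 = 2352 px.
2352 − 13·28 = 1988; ÷14 gives c = 142 px.
Each column+gutter stride is 170 px; 3 of them past the 72 px margin is 72 + 510 = 582 px.

582 px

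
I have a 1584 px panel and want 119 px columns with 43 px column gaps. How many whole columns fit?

10 columns

k columns need k·119 + (k−1)·43 = k·162 − 43.
k·162 − 43 ≤ 1584 → k ≤ 1627 / 162 ≈ 10.04, so k = 10.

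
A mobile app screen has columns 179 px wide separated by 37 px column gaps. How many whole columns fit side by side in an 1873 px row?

8 columns

8 columns: 8·179 + 7·37 = 1691 px ≤ 1873.
9 columns: 1907 px > 1873. So 8.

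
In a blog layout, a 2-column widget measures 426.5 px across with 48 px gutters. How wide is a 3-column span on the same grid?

2 columns + 1 gutter: 2c + 1·48 = 426.5.
2c = 426.5 − 48 = 378.5, so c = 189.25 px.
3-column span = 3·189.25 + 2·48 = 663.75 px.

663.75 px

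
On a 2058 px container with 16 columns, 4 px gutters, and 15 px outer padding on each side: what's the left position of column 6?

Content = 2058 − 2·15 = 2028 px.
16c + 15·4 = 2028 → 16c = 1968 → c = 123 px.
Column 6 starts at margin + 5·(column + gutter) = 15 + 5·127 = 650 px.

650 px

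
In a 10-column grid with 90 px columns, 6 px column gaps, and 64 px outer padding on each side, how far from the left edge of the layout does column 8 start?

736 px

Before column 8: the margin + 7 columns + 7 column gaps.
Offset = 64 + 7·(90 + 6) = 64 + 672 = 736 px.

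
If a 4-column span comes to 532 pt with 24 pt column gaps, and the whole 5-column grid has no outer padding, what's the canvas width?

4c + 3·24 = 532 → 4c = 460 → c = 115 pt.
Summing: 575 + 96 = 671 pt.

671 pt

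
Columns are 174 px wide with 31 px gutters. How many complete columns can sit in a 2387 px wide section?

11 columns: 11·174 + 10·31 = 2224 px ≤ 2387.
12 columns: 2429 px > 2387. So 11.

11 columns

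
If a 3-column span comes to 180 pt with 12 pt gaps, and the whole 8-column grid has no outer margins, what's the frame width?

500 pt

Subtracting 2 gaps of 12 leaves 156 for 3 columns, so c = 52 pt.
Frame = 8·52 + 7·12 = 416 + 84 = 500 pt.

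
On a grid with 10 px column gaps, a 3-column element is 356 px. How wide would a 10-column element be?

1210 px

3 columns + 2 column gaps: 3c + 2·10 = 356.
3c = 356 − 20 = 336, so c = 112 px.
10-column span = 10·112 + 9·10 = 1210 px.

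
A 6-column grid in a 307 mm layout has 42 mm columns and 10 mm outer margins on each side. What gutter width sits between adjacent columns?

Content width = 307 − 2·10 = 287 mm.
6·42 + 5g = 287 → 5g = 35 → g = 7 mm.

7 mm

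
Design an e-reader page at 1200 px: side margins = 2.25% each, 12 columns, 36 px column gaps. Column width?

Margins: 2.25% × 1200 = 27 px each, so content = 1200 − 54 = 1146 px.
12 columns + 11 column gaps: 12c + 11·36 = 1146.
12c = 1146 − 396 = 750, so c = 62.5 px.

62.5 px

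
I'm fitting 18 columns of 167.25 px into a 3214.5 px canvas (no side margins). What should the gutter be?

12 px

Columns use 3010.5 px, leaving 204 px across 17 gutters = 12 px each.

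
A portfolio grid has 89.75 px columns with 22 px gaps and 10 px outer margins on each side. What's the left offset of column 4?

345.25 px

Column 4 starts at margin + 3·(column + gutter) = 10 + 3·111.75 = 345.25 px.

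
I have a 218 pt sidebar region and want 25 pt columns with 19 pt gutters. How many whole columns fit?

Each extra column adds 25 + 19 = 44 pt.
(218 + 19) / 44 = 5.39, so 5 columns fit.

5 columns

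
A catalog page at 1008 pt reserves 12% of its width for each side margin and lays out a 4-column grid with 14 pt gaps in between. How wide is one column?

1008 × (1 − 2·12%) = 1008 × 76% = 766.08 pt for the columns.
4 columns + 3 gaps: 4c + 3·14 = 766.08.
4c = 766.08 − 42 = 724.08, so c = 181.02 pt.

181.02 pt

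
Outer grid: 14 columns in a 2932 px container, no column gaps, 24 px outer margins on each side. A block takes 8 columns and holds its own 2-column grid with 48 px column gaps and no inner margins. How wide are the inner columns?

Outer content = 2932 − 2·24 = 2884 px.
With no column gaps, each column is 2884/14 = 206 px.
With no column gaps, 8 columns span 8·206 = 1648 px.
1648 − 1·48 = 1600; ÷2 gives d = 800 px.

800 px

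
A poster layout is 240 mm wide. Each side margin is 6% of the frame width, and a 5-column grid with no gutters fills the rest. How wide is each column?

Each margin = 6% of 240 = 14.4 mm; content = 240 − 2·14.4 = 211.2 mm.
With no gutters, each column is 211.2/5 = 42.24 mm.

42.24 mm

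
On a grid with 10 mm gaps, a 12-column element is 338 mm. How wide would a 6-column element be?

Subtracting 11 gaps of 10 leaves 228 for 12 columns, so c = 19 mm.
6-column span = 6·19 + 5·10 = 164 mm.

164 mm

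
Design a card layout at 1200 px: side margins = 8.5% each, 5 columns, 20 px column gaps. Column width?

Margins: 8.5% × 1200 = 102 px each, so content = 1200 − 204 = 996 px.
5c + 4·20 = 996 → 5c = 916 → c = 183.2 px.

183.2 px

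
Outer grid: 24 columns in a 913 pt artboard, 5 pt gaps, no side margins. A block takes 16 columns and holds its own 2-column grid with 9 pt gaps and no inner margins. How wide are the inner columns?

299 pt

24c + 23·5 = 913 → 24c = 798 → c = 33.25 pt.
16 columns plus 15 gaps: 532 + 75 = 607 pt.
2 columns + 1 gap: 2d + 1·9 = 607.
2d = 607 − 9 = 598, so d = 299 pt.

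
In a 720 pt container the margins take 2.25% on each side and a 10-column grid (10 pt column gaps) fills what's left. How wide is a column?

720 × (1 − 2·2.25%) = 720 × 95.5% = 687.6 pt for the columns.
Subtracting 9 column gaps of 10 leaves 597.6 for 10 columns, so c = 59.76 pt.

59.76 pt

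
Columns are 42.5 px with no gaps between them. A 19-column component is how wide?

807.5 px

With no gaps, 19 columns span 19·42.5 = 807.5 px.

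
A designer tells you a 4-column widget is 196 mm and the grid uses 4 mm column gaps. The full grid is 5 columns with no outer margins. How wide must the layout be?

196 − 3·4 = 184; ÷4 gives c = 46 mm.
Summing: 230 + 16 = 246 mm.

246 mm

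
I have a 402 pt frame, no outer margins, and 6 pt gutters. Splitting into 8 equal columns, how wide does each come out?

45 pt

8 columns + 7 gutters: 8c + 7·6 = 402.
8c = 402 − 42 = 360, so c = 45 pt.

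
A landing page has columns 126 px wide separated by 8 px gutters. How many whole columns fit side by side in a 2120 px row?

15 columns

k columns need k·126 + (k−1)·8 = k·134 − 8.
k·134 − 8 ≤ 2120 → k ≤ 2128 / 134 ≈ 15.88, so k = 15.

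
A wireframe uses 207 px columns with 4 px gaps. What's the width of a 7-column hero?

Span of 7: 7·207 + 6·4 = 1449 + 24 = 1473 px.

1473 px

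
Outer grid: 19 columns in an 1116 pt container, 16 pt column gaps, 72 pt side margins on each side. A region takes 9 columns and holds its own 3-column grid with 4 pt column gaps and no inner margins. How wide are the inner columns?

148 pt

Inside the margins: 1116 − 144 = 972 pt.
19 columns + 18 column gaps: 19c + 18·16 = 972.
19c = 972 − 288 = 684, so c = 36 pt.
9 columns plus 8 column gaps: 324 + 128 = 452 pt.
3 columns + 2 column gaps: 3d + 2·4 = 452.
3d = 452 − 8 = 444, so d = 148 pt.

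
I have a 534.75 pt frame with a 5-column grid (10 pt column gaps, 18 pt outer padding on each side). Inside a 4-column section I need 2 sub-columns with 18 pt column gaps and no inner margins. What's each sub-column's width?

Outer content = 534.75 − 2·18 = 498.75 pt.
5 columns + 4 column gaps: 5c + 4·10 = 498.75.
5c = 498.75 − 40 = 458.75, so c = 91.75 pt.
4 columns plus 3 column gaps: 367 + 30 = 397 pt.
Subtracting 1 column gap of 18 leaves 379 for 2 columns, so d = 189.5 pt.

189.5 pt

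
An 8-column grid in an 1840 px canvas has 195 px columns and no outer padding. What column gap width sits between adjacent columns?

40 px

Columns use 1560 px, leaving 280 px across 7 column gaps = 40 px each.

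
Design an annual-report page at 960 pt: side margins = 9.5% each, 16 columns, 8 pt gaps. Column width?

41.1 pt

960 × (1 − 2·9.5%) = 960 × 81% = 777.6 pt for the columns.
777.6 − 15·8 = 657.6; ÷16 gives c = 41.1 pt.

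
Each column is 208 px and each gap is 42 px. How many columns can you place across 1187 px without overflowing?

k columns need k·208 + (k−1)·42 = k·250 − 42.
k·250 − 42 ≤ 1187 → k ≤ 1229 / 250 ≈ 4.92, so k = 4.

4 columns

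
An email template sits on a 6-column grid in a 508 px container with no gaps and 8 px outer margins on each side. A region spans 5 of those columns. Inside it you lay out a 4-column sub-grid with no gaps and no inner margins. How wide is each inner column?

102.5 px

Take off 16 px of margins, leaving 492 px.
6c = 492 → c = 82 px.
5-column span = 5·82 = 410 px.
4d = 410 → d = 102.5 px.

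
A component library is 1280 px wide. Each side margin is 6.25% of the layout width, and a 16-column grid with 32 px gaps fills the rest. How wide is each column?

1280 × (1 − 2·6.25%) = 1280 × 87.5% = 1120 px for the columns.
Subtracting 15 gaps of 32 leaves 640 for 16 columns, so c = 40 px.

40 px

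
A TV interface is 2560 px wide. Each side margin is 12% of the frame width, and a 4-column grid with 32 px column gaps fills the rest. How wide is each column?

462.4 px

Margins: 12% × 2560 = 307.2 px each, so content = 2560 − 614.4 = 1945.6 px.
4 columns + 3 column gaps: 4c + 3·32 = 1945.6.
4c = 1945.6 − 96 = 1849.6, so c = 462.4 px.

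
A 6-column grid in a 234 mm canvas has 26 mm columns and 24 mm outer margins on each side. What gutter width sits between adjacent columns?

6 mm

Inside the margins: 234 − 48 = 186 mm.
6 columns take 6·26 = 156 mm; remaining 30 splits into 5 gutters.
g = 30 / 5 = 6 mm.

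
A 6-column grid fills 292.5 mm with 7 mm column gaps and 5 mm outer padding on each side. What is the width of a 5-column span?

234.25 mm

Subtract both margins: 292.5 − 2·5 = 282.5 mm.
6c + 5·7 = 282.5 → 6c = 247.5 → c = 41.25 mm.
5-column span = 5·41.25 + 4·7 = 234.25 mm.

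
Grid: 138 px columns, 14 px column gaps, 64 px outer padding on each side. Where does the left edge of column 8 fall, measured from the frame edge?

Each column+gutter stride is 152 px; 7 of them past the 64 px margin is 64 + 1064 = 1128 px.

1128 px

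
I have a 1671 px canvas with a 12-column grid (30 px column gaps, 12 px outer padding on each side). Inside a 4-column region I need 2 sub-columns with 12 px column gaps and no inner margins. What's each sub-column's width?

258.5 px

Take off 24 px of margins, leaving 1647 px.
1647 − 11·30 = 1317; ÷12 gives c = 109.75 px.
4 columns plus 3 column gaps: 439 + 90 = 529 px.
Subtracting 1 column gap of 12 leaves 517 for 2 columns, so d = 258.5 px.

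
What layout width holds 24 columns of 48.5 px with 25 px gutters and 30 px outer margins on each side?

Total width: 2·30 + 24·48.5 + 23·25 = 1799 px.

1799 px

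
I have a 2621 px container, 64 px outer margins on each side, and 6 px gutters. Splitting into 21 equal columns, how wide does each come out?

113 px

Inside the margins: 2621 − 128 = 2493 px.
21 columns + 20 gutters: 21c + 20·6 = 2493.
21c = 2493 − 120 = 2373, so c = 113 px.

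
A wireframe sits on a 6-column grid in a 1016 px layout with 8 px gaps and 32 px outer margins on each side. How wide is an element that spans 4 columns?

632 px

Subtract both margins: 1016 − 2·32 = 952 px.
Subtracting 5 gaps of 8 leaves 912 for 6 columns, so c = 152 px.
4 columns plus 3 gaps: 608 + 24 = 632 px.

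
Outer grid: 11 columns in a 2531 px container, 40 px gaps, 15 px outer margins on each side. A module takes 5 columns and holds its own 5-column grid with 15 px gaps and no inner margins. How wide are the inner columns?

Inside the margins: 2531 − 30 = 2501 px.
Subtracting 10 gaps of 40 leaves 2101 for 11 columns, so c = 191 px.
5 columns plus 4 gaps: 955 + 160 = 1115 px.
1115 − 4·15 = 1055; ÷5 gives d = 211 px.

211 px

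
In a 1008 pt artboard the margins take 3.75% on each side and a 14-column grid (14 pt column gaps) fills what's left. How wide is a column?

53.6 pt

Margins: 3.75% × 1008 = 37.8 pt each, so content = 1008 − 75.6 = 932.4 pt.
14 columns + 13 column gaps: 14c + 13·14 = 932.4.
14c = 932.4 − 182 = 750.4, so c = 53.6 pt.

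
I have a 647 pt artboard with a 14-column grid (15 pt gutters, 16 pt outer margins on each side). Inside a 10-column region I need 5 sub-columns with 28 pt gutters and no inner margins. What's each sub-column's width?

64.6 pt

Inside the margins: 647 − 32 = 615 pt.
14 columns + 13 gutters: 14c + 13·15 = 615.
14c = 615 − 195 = 420, so c = 30 pt.
Span of 10: 10·30 + 9·15 = 300 + 135 = 435 pt.
435 − 4·28 = 323; ÷5 gives d = 64.6 pt.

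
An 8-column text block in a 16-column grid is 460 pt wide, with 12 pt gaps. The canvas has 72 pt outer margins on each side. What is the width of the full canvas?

8 columns + 7 gaps: 8c + 7·12 = 460.
8c = 460 − 84 = 376, so c = 47 pt.
Total width: 2·72 + 16·47 + 15·12 = 1076 pt.

1076 pt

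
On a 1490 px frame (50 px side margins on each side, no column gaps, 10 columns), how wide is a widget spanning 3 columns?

417 px

Inside the margins: 1490 − 100 = 1390 px.
With no column gaps, each column is 1390/10 = 139 px.
With no column gaps, 3 columns span 3·139 = 417 px.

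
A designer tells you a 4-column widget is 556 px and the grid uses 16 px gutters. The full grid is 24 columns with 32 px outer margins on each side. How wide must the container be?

3480 px

4 columns + 3 gutters: 4c + 3·16 = 556.
4c = 556 − 48 = 508, so c = 127 px.
Adding margins, columns and gutters: 64 + 3048 + 368 = 3480 px.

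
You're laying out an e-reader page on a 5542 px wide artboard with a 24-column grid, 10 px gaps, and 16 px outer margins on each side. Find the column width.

Take off 32 px of margins, leaving 5510 px.
5510 − 23·10 = 5280; ÷24 gives c = 220 px.

220 px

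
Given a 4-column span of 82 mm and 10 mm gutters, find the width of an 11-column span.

243 mm

Subtracting 3 gutters of 10 leaves 52 for 4 columns, so c = 13 mm.
11 columns plus 10 gutters: 143 + 100 = 243 mm.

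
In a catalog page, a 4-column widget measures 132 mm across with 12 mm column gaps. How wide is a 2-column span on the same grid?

4 columns + 3 column gaps: 4c + 3·12 = 132.
4c = 132 − 36 = 96, so c = 24 mm.
2 columns plus 1 column gap: 48 + 12 = 60 mm.

60 mm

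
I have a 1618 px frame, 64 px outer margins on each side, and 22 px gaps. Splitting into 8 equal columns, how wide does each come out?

Take off 128 px of margins, leaving 1490 px.
1490 − 7·22 = 1336; ÷8 gives c = 167 px.

167 px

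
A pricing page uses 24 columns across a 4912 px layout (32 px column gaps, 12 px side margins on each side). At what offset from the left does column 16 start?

Take off 24 px of margins, leaving 4888 px.
4888 − 23·32 = 4152; ÷24 gives c = 173 px.
Each column+gutter stride is 205 px; 15 of them past the 12 px margin is 12 + 3075 = 3087 px.

3087 px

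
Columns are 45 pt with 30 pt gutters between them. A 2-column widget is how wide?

2-column span = 2·45 + 1·30 = 120 pt.

120 pt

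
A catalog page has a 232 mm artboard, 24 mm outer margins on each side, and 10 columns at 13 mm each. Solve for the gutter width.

6 mm

Content width = 232 − 2·24 = 184 mm.
10·13 + 9g = 184 → 9g = 54 → g = 6 mm.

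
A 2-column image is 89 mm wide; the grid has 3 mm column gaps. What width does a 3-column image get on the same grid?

2 columns + 1 column gap: 2c + 1·3 = 89.
2c = 89 − 3 = 86, so c = 43 mm.
Span of 3: 3·43 + 2·3 = 129 + 6 = 135 mm.

135 mm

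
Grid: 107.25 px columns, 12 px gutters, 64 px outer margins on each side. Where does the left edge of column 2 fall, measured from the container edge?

Each column+gutter stride is 119.25 px; 1 of them past the 64 px margin is 64 + 119.25 = 183.25 px.

183.25 px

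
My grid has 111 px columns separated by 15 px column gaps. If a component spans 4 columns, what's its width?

489 px

4-column span = 4·111 + 3·15 = 489 px.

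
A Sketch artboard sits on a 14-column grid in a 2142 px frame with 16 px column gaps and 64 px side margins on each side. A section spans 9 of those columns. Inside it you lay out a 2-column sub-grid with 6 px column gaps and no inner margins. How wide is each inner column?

Inside the margins: 2142 − 128 = 2014 px.
14 columns + 13 column gaps: 14c + 13·16 = 2014.
14c = 2014 − 208 = 1806, so c = 129 px.
9-column span = 9·129 + 8·16 = 1289 px.
Subtracting 1 column gap of 6 leaves 1283 for 2 columns, so d = 641.5 px.

641.5 px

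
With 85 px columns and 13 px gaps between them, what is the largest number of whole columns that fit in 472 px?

4 columns

4 columns: 4·85 + 3·13 = 379 px ≤ 472.
5 columns: 477 px > 472. So 4.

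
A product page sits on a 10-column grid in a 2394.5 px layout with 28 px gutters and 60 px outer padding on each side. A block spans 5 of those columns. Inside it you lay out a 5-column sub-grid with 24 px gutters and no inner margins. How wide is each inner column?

Take off 120 px of margins, leaving 2274.5 px.
10c + 9·28 = 2274.5 → 10c = 2022.5 → c = 202.25 px.
5 columns plus 4 gutters: 1011.25 + 112 = 1123.25 px.
1123.25 − 4·24 = 1027.25; ÷5 gives d = 205.45 px.

205.45 px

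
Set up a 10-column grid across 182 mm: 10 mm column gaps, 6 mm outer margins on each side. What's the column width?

Subtract both margins: 182 − 2·6 = 170 mm.
170 − 9·10 = 80; ÷10 gives c = 8 mm.

8 mm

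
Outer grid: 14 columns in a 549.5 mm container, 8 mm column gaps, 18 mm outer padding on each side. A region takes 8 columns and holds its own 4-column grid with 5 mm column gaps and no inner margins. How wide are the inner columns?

Outer content = 549.5 − 2·18 = 513.5 mm.
513.5 − 13·8 = 409.5; ÷14 gives c = 29.25 mm.
8-column span = 8·29.25 + 7·8 = 290 mm.
290 − 3·5 = 275; ÷4 gives d = 68.75 mm.

68.75 mm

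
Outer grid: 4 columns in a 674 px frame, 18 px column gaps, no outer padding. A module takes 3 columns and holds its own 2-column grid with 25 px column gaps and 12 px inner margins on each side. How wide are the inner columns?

226 px

4c + 3·18 = 674 → 4c = 620 → c = 155 px.
3-column span = 3·155 + 2·18 = 501 px.
Inner content = 501 − 2·12 = 477 px.
2 columns + 1 column gap: 2d + 1·25 = 477.
2d = 477 − 25 = 452, so d = 226 px.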